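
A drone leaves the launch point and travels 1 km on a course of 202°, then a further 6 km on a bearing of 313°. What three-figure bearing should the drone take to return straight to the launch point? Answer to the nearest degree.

Leg 1 (202°, 1 km): east 1 sin 202° = -0.37, north 1 cos 202° = -0.93
Leg 2 (313°, 6 km): east 6 sin 313° = -4.39, north 6 cos 313° = 4.09
Net displacement: -4.76 east, 3.16 north. Direction back to start is (4.76, -3.16): bearing = atan2(4.76, -3.16) mod 360° = 123.60° ≈ 124°.

124°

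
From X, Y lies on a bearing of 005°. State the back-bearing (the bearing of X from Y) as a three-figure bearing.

185°

Back-bearing = 005° + 180° = 185°.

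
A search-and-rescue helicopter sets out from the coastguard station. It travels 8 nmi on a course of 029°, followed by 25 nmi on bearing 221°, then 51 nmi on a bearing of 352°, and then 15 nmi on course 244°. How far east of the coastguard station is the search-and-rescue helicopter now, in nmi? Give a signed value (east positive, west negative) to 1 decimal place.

Leg 1 (029°, 8 nmi): east 8 sin 29° = 3.88, north 8 cos 29° = 7.00
Leg 2 (221°, 25 nmi): east 25 sin 221° = -16.40, north 25 cos 221° = -18.87
Leg 3 (352°, 51 nmi): east 51 sin 352° = -7.10, north 51 cos 352° = 50.50
Leg 4 (244°, 15 nmi): east 15 sin 244° = -13.48, north 15 cos 244° = -6.58
Net east component: -33.10 nmi.

-33.1 nmi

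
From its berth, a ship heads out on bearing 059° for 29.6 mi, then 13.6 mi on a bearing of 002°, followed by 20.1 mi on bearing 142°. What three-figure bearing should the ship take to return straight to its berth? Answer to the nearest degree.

251°

Leg 1 (059°, 29.6 mi): east 29.6 sin 59° = 25.37, north 29.6 cos 59° = 15.25
Leg 2 (002°, 13.6 mi): east 13.6 sin 2° = 0.47, north 13.6 cos 2° = 13.59
Leg 3 (142°, 20.1 mi): east 20.1 sin 142° = 12.37, north 20.1 cos 142° = -15.84
Net displacement: 38.22 east, 13.00 north. Direction back to start is (-38.22, -13.00): bearing = atan2(-38.22, -13.00) mod 360° = 251.22° ≈ 251°.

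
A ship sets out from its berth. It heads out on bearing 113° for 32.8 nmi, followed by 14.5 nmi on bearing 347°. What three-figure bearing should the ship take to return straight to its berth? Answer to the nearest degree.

Leg 1 (113°, 32.8 nmi): east 32.8 sin 113° = 30.19, north 32.8 cos 113° = -12.82
Leg 2 (347°, 14.5 nmi): east 14.5 sin 347° = -3.26, north 14.5 cos 347° = 14.13
Net displacement: 26.93 east, 1.31 north. Direction back to start is (-26.93, -1.31): bearing = atan2(-26.93, -1.31) mod 360° = 267.21° ≈ 267°.

267°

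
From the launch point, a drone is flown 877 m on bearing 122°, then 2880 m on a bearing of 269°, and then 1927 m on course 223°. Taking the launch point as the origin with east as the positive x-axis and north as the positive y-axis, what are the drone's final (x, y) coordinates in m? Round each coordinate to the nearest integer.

Leg 1 (122°, 877 m): east 877 sin 122° = 743.74, north 877 cos 122° = -464.74
Leg 2 (269°, 2880 m): east 2880 sin 269° = -2879.56, north 2880 cos 269° = -50.26
Leg 3 (223°, 1927 m): east 1927 sin 223° = -1314.21, north 1927 cos 223° = -1409.32
Summing: -3450.03 m east, -1924.32 m north → (-3450, -1924).

(-3450, -1924)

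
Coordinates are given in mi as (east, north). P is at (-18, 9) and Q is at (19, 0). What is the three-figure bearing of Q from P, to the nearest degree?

104°

Δeast = 19 − -18 = 37.00; Δnorth = 0 − 9 = -9.00.
Bearing = atan2(Δeast, Δnorth) mod 360° = 103.67° ≈ 104°.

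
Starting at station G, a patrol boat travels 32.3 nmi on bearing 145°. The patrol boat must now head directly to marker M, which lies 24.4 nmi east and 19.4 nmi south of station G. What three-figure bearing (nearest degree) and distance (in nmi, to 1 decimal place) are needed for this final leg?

040°, 9.2 nmi

Leg 1 (145°, 32.3 nmi): east 32.3 sin 145° = 18.53, north 32.3 cos 145° = -26.46
Current position: (18.53, -26.46). Target: (24.4, -19.4). Remaining: Δeast = 5.87, Δnorth = 7.06.
Bearing = atan2(5.87, 7.06) mod 360° = 39.76°; distance = √((5.87)² + (7.06)²) = 9.183 nmi.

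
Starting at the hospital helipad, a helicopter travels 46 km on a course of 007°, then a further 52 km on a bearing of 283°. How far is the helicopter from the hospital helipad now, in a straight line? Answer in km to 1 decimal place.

Leg 1 (007°, 46 km): east 46 sin 7° = 5.61, north 46 cos 7° = 45.66
Leg 2 (283°, 52 km): east 52 sin 283° = -50.67, north 52 cos 283° = 11.70
Net: -45.06 east, 57.35 north. Distance = √((-45.06)² + (57.35)²) = 72.939 km.

72.9 km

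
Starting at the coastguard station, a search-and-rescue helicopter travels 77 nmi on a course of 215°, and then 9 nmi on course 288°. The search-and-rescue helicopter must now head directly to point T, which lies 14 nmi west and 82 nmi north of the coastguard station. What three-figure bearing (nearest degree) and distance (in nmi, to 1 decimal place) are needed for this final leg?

015°, 147.5 nmi

Leg 1 (215°, 77 nmi): east 77 sin 215° = -44.17, north 77 cos 215° = -63.07
Leg 2 (288°, 9 nmi): east 9 sin 288° = -8.56, north 9 cos 288° = 2.78
Current position: (-52.72, -60.29). Target: (-14, 82). Remaining: Δeast = 38.72, Δnorth = 142.29.
Bearing = atan2(38.72, 142.29) mod 360° = 15.22°; distance = √((38.72)² + (142.29)²) = 147.469 nmi.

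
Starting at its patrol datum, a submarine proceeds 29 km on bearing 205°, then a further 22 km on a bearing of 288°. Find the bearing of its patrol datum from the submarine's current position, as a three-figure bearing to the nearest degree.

060°

Leg 1 (205°, 29 km): east 29 sin 205° = -12.26, north 29 cos 205° = -26.28
Leg 2 (288°, 22 km): east 22 sin 288° = -20.92, north 22 cos 288° = 6.80
Net displacement: -33.18 east, -19.48 north. Direction back to start is (33.18, 19.48): bearing = atan2(33.18, 19.48) mod 360° = 59.58° ≈ 060°.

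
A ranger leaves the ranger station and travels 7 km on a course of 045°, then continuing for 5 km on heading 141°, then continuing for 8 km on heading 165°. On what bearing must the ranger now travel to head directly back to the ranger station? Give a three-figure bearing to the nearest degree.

Leg 1 (045°, 7 km): east 7 sin 45° = 4.95, north 7 cos 45° = 4.95
Leg 2 (141°, 5 km): east 5 sin 141° = 3.15, north 5 cos 141° = -3.89
Leg 3 (165°, 8 km): east 8 sin 165° = 2.07, north 8 cos 165° = -7.73
Net displacement: 10.17 east, -6.66 north. Direction back to start is (-10.17, 6.66): bearing = atan2(-10.17, 6.66) mod 360° = 303.24° ≈ 303°.

303°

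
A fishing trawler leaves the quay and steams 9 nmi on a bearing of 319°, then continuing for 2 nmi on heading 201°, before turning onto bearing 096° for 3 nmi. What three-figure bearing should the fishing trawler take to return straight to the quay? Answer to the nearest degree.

142°

Leg 1 (319°, 9 nmi): east 9 sin 319° = -5.90, north 9 cos 319° = 6.79
Leg 2 (201°, 2 nmi): east 2 sin 201° = -0.72, north 2 cos 201° = -1.87
Leg 3 (096°, 3 nmi): east 3 sin 96° = 2.98, north 3 cos 96° = -0.31
Net displacement: -3.64 east, 4.61 north. Direction back to start is (3.64, -4.61): bearing = atan2(3.64, -4.61) mod 360° = 141.73° ≈ 142°.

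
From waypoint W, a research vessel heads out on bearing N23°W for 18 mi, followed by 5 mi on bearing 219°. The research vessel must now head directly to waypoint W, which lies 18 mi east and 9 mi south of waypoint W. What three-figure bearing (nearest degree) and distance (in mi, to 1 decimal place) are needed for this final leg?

128°, 35.6 mi

Leg 1 (N23°W, 18 mi): east 18 sin 337° = -7.03, north 18 cos 337° = 16.57
Leg 2 (219°, 5 mi): east 5 sin 219° = -3.15, north 5 cos 219° = -3.89
Current position: (-10.18, 12.68). Target: (18, -9). Remaining: Δeast = 28.18, Δnorth = -21.68.
Bearing = atan2(28.18, -21.68) mod 360° = 127.58°; distance = √((28.18)² + (-21.68)²) = 35.557 mi.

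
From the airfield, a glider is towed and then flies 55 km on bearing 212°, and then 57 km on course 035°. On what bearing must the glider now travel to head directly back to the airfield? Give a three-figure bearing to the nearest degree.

Leg 1 (212°, 55 km): east 55 sin 212° = -29.15, north 55 cos 212° = -46.64
Leg 2 (035°, 57 km): east 57 sin 35° = 32.69, north 57 cos 35° = 46.69
Net displacement: 3.55 east, 0.05 north. Direction back to start is (-3.55, -0.05): bearing = atan2(-3.55, -0.05) mod 360° = 269.21° ≈ 269°.

269°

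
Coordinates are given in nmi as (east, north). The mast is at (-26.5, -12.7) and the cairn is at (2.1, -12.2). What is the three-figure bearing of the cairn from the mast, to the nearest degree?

089°

Δeast = 2.1 − -26.5 = 28.60; Δnorth = -12.2 − -12.7 = 0.50.
Bearing = atan2(Δeast, Δnorth) mod 360° = 89.00° ≈ 089°.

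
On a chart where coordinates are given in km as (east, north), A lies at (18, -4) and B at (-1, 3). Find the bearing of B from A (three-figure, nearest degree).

290°

Δeast = -1 − 18 = -19.00; Δnorth = 3 − -4 = 7.00.
Bearing = atan2(Δeast, Δnorth) mod 360° = 290.22° ≈ 290°.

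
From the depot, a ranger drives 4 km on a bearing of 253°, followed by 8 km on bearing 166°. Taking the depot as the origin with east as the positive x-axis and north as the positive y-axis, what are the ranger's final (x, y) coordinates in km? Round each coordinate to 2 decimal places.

(-1.89, -8.93)

Leg 1 (253°, 4 km): east 4 sin 253° = -3.83, north 4 cos 253° = -1.17
Leg 2 (166°, 8 km): east 8 sin 166° = 1.94, north 8 cos 166° = -7.76
Summing: -1.89 km east, -8.93 km north → (-1.89, -8.93).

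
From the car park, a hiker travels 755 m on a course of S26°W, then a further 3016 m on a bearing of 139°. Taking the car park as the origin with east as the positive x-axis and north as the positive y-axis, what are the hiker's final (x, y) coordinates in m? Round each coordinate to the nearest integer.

(1648, -2955)

Leg 1 (S26°W, 755 m): east 755 sin 206° = -330.97, north 755 cos 206° = -678.59
Leg 2 (139°, 3016 m): east 3016 sin 139° = 1978.67, north 3016 cos 139° = -2276.20
Summing: 1647.70 m east, -2954.79 m north → (1648, -2955).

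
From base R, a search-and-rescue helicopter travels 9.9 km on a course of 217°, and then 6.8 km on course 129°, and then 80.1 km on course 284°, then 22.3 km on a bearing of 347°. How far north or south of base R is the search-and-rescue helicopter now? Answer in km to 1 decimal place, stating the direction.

Leg 1 (217°, 9.9 km): east 9.9 sin 217° = -5.96, north 9.9 cos 217° = -7.91
Leg 2 (129°, 6.8 km): east 6.8 sin 129° = 5.28, north 6.8 cos 129° = -4.28
Leg 3 (284°, 80.1 km): east 80.1 sin 284° = -77.72, north 80.1 cos 284° = 19.38
Leg 4 (347°, 22.3 km): east 22.3 sin 347° = -5.02, north 22.3 cos 347° = 21.73
Net north component: 28.92 km.

28.9 km north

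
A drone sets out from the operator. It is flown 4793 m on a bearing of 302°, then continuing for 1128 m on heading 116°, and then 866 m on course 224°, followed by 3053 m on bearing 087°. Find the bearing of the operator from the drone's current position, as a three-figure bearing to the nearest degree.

159°

Leg 1 (302°, 4793 m): east 4793 sin 302° = -4064.69, north 4793 cos 302° = 2539.90
Leg 2 (116°, 1128 m): east 1128 sin 116° = 1013.84, north 1128 cos 116° = -494.48
Leg 3 (224°, 866 m): east 866 sin 224° = -601.57, north 866 cos 224° = -622.95
Leg 4 (087°, 3053 m): east 3053 sin 87° = 3048.82, north 3053 cos 87° = 159.78
Net displacement: -603.61 east, 1582.25 north. Direction back to start is (603.61, -1582.25): bearing = atan2(603.61, -1582.25) mod 360° = 159.12° ≈ 159°.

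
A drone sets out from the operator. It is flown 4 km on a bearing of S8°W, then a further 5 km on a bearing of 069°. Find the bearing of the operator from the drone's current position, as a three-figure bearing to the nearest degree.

Leg 1 (S8°W, 4 km): east 4 sin 188° = -0.56, north 4 cos 188° = -3.96
Leg 2 (069°, 5 km): east 5 sin 69° = 4.67, north 5 cos 69° = 1.79
Net displacement: 4.11 east, -2.17 north. Direction back to start is (-4.11, 2.17): bearing = atan2(-4.11, 2.17) mod 360° = 297.82° ≈ 298°.

298°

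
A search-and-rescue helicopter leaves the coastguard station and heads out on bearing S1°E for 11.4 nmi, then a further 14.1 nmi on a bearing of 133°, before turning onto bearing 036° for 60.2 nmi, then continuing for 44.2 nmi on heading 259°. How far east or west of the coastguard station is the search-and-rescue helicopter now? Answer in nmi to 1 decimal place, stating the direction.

Leg 1 (S1°E, 11.4 nmi): east 11.4 sin 179° = 0.20, north 11.4 cos 179° = -11.40
Leg 2 (133°, 14.1 nmi): east 14.1 sin 133° = 10.31, north 14.1 cos 133° = -9.62
Leg 3 (036°, 60.2 nmi): east 60.2 sin 36° = 35.38, north 60.2 cos 36° = 48.70
Leg 4 (259°, 44.2 nmi): east 44.2 sin 259° = -43.39, north 44.2 cos 259° = -8.43
Net east component: 2.51 nmi.

2.5 nmi east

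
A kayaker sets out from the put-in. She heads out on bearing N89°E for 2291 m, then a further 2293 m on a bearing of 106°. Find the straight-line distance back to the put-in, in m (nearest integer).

4534 m

Leg 1 (N89°E, 2291 m): east 2291 sin 89° = 2290.65, north 2291 cos 89° = 39.98
Leg 2 (106°, 2293 m): east 2293 sin 106° = 2204.17, north 2293 cos 106° = -632.04
Net: 4494.82 east, -592.05 north. Distance = √((4494.82)² + (-592.05)²) = 4533.649 m.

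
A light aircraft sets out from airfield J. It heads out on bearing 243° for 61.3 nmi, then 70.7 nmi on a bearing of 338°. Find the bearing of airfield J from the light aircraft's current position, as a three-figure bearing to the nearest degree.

115°

Leg 1 (243°, 61.3 nmi): east 61.3 sin 243° = -54.62, north 61.3 cos 243° = -27.83
Leg 2 (338°, 70.7 nmi): east 70.7 sin 338° = -26.48, north 70.7 cos 338° = 65.55
Net displacement: -81.10 east, 37.72 north. Direction back to start is (81.10, -37.72): bearing = atan2(81.10, -37.72) mod 360° = 114.94° ≈ 115°.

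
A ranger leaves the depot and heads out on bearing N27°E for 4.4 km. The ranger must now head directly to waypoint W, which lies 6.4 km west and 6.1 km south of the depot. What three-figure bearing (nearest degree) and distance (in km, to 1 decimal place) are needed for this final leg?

Leg 1 (N27°E, 4.4 km): east 4.4 sin 27° = 2.00, north 4.4 cos 27° = 3.92
Current position: (2.00, 3.92). Target: (-6.4, -6.1). Remaining: Δeast = -8.40, Δnorth = -10.02.
Bearing = atan2(-8.40, -10.02) mod 360° = 219.96°; distance = √((-8.40)² + (-10.02)²) = 13.074 km.

220°, 13.1 km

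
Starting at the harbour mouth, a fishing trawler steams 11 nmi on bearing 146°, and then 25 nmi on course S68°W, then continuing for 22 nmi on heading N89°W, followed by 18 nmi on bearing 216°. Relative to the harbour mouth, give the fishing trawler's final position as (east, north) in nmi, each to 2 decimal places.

(-49.61, -32.66)

Leg 1 (146°, 11 nmi): east 11 sin 146° = 6.15, north 11 cos 146° = -9.12
Leg 2 (S68°W, 25 nmi): east 25 sin 248° = -23.18, north 25 cos 248° = -9.37
Leg 3 (N89°W, 22 nmi): east 22 sin 271° = -22.00, north 22 cos 271° = 0.38
Leg 4 (216°, 18 nmi): east 18 sin 216° = -10.58, north 18 cos 216° = -14.56
Summing: -49.61 nmi east, -32.66 nmi north → (-49.61, -32.66).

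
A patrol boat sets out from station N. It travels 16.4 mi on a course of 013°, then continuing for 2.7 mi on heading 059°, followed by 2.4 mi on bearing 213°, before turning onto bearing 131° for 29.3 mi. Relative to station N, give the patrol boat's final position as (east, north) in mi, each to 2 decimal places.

(26.81, -3.87)

Leg 1 (013°, 16.4 mi): east 16.4 sin 13° = 3.69, north 16.4 cos 13° = 15.98
Leg 2 (059°, 2.7 mi): east 2.7 sin 59° = 2.31, north 2.7 cos 59° = 1.39
Leg 3 (213°, 2.4 mi): east 2.4 sin 213° = -1.31, north 2.4 cos 213° = -2.01
Leg 4 (131°, 29.3 mi): east 29.3 sin 131° = 22.11, north 29.3 cos 131° = -19.22
Summing: 26.81 mi east, -3.87 mi north → (26.81, -3.87).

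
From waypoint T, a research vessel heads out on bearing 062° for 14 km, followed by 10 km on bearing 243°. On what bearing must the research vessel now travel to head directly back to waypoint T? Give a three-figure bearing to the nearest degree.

240°

Leg 1 (062°, 14 km): east 14 sin 62° = 12.36, north 14 cos 62° = 6.57
Leg 2 (243°, 10 km): east 10 sin 243° = -8.91, north 10 cos 243° = -4.54
Net displacement: 3.45 east, 2.03 north. Direction back to start is (-3.45, -2.03): bearing = atan2(-3.45, -2.03) mod 360° = 239.50° ≈ 240°.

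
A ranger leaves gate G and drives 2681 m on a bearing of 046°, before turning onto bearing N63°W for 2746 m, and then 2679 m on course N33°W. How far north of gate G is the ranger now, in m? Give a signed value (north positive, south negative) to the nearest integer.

5356 m

Leg 1 (046°, 2681 m): east 2681 sin 46° = 1928.55, north 2681 cos 46° = 1862.38
Leg 2 (N63°W, 2746 m): east 2746 sin 297° = -2446.70, north 2746 cos 297° = 1246.66
Leg 3 (N33°W, 2679 m): east 2679 sin 327° = -1459.09, north 2679 cos 327° = 2246.80
Net north component: 5355.84 m.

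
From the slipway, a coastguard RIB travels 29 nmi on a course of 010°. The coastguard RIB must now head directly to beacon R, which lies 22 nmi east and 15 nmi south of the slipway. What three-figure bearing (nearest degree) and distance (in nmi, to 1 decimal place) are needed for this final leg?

Leg 1 (010°, 29 nmi): east 29 sin 10° = 5.04, north 29 cos 10° = 28.56
Current position: (5.04, 28.56). Target: (22, -15). Remaining: Δeast = 16.96, Δnorth = -43.56.
Bearing = atan2(16.96, -43.56) mod 360° = 158.72°; distance = √((16.96)² + (-43.56)²) = 46.746 nmi.

159°, 46.7 nmi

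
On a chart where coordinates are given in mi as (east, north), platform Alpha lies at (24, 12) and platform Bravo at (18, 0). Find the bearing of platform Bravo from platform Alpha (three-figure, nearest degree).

207°

Δeast = 18 − 24 = -6.00; Δnorth = 0 − 12 = -12.00.
Bearing = atan2(Δeast, Δnorth) mod 360° = 206.57° ≈ 207°.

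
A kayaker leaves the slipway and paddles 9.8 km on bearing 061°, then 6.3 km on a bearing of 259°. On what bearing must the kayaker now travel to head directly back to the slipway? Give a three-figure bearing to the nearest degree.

214°

Leg 1 (061°, 9.8 km): east 9.8 sin 61° = 8.57, north 9.8 cos 61° = 4.75
Leg 2 (259°, 6.3 km): east 6.3 sin 259° = -6.18, north 6.3 cos 259° = -1.20
Net displacement: 2.39 east, 3.55 north. Direction back to start is (-2.39, -3.55): bearing = atan2(-2.39, -3.55) mod 360° = 213.92° ≈ 214°.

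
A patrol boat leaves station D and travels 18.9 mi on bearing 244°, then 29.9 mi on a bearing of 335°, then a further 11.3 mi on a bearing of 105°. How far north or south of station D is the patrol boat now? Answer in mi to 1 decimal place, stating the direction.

Leg 1 (244°, 18.9 mi): east 18.9 sin 244° = -16.99, north 18.9 cos 244° = -8.29
Leg 2 (335°, 29.9 mi): east 29.9 sin 335° = -12.64, north 29.9 cos 335° = 27.10
Leg 3 (105°, 11.3 mi): east 11.3 sin 105° = 10.91, north 11.3 cos 105° = -2.92
Net north component: 15.89 mi.

15.9 mi north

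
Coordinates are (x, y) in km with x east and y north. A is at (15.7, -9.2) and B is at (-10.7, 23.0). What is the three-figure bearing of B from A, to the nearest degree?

321°

Δeast = -10.7 − 15.7 = -26.40; Δnorth = 23.0 − -9.2 = 32.20.
Bearing = atan2(Δeast, Δnorth) mod 360° = 320.65° ≈ 321°.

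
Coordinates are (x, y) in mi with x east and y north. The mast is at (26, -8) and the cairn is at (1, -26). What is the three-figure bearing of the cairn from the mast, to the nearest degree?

234°

Δeast = 1 − 26 = -25.00; Δnorth = -26 − -8 = -18.00.
Bearing = atan2(Δeast, Δnorth) mod 360° = 234.25° ≈ 234°.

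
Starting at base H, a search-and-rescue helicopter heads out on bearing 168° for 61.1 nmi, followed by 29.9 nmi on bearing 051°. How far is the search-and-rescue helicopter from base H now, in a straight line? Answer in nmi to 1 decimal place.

Leg 1 (168°, 61.1 nmi): east 61.1 sin 168° = 12.70, north 61.1 cos 168° = -59.76
Leg 2 (051°, 29.9 nmi): east 29.9 sin 51° = 23.24, north 29.9 cos 51° = 18.82
Net: 35.94 east, -40.95 north. Distance = √((35.94)² + (-40.95)²) = 54.483 nmi.

54.5 nmi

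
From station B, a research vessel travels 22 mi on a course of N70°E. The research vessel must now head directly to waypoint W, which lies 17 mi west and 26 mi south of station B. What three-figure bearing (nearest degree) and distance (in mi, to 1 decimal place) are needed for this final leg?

228°, 50.4 mi

Leg 1 (N70°E, 22 mi): east 22 sin 70° = 20.67, north 22 cos 70° = 7.52
Current position: (20.67, 7.52). Target: (-17, -26). Remaining: Δeast = -37.67, Δnorth = -33.52.
Bearing = atan2(-37.67, -33.52) mod 360° = 228.33°; distance = √((-37.67)² + (-33.52)²) = 50.430 mi.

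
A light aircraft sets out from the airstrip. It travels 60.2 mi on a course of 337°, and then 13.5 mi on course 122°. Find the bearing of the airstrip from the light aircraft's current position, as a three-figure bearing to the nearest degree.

Leg 1 (337°, 60.2 mi): east 60.2 sin 337° = -23.52, north 60.2 cos 337° = 55.41
Leg 2 (122°, 13.5 mi): east 13.5 sin 122° = 11.45, north 13.5 cos 122° = -7.15
Net displacement: -12.07 east, 48.26 north. Direction back to start is (12.07, -48.26): bearing = atan2(12.07, -48.26) mod 360° = 165.95° ≈ 166°.

166°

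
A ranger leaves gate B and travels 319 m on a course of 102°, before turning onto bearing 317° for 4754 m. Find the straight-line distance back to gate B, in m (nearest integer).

Leg 1 (102°, 319 m): east 319 sin 102° = 312.03, north 319 cos 102° = -66.32
Leg 2 (317°, 4754 m): east 4754 sin 317° = -3242.22, north 4754 cos 317° = 3476.86
Net: -2930.19 east, 3410.53 north. Distance = √((-2930.19)² + (3410.53)²) = 4496.415 m.

4496 m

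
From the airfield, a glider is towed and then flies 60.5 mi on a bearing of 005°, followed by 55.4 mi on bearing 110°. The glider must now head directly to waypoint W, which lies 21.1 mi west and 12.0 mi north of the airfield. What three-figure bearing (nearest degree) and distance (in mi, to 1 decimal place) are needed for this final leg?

Leg 1 (005°, 60.5 mi): east 60.5 sin 5° = 5.27, north 60.5 cos 5° = 60.27
Leg 2 (110°, 55.4 mi): east 55.4 sin 110° = 52.06, north 55.4 cos 110° = -18.95
Current position: (57.33, 41.32). Target: (-21.1, 12.0). Remaining: Δeast = -78.43, Δnorth = -29.32.
Bearing = atan2(-78.43, -29.32) mod 360° = 249.50°; distance = √((-78.43)² + (-29.32)²) = 83.734 mi.

250°, 83.7 mi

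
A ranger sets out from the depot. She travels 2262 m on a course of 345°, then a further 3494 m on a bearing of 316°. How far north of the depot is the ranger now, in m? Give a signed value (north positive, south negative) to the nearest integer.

Leg 1 (345°, 2262 m): east 2262 sin 345° = -585.45, north 2262 cos 345° = 2184.92
Leg 2 (316°, 3494 m): east 3494 sin 316° = -2427.14, north 3494 cos 316° = 2513.37
Net north component: 4698.30 m.

4698 m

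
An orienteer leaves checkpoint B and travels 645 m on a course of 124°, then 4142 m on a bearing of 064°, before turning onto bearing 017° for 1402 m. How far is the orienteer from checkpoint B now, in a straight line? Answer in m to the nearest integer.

5441 m

Leg 1 (124°, 645 m): east 645 sin 124° = 534.73, north 645 cos 124° = -360.68
Leg 2 (064°, 4142 m): east 4142 sin 64° = 3722.80, north 4142 cos 64° = 1815.73
Leg 3 (017°, 1402 m): east 1402 sin 17° = 409.91, north 1402 cos 17° = 1340.74
Net: 4667.44 east, 2795.79 north. Distance = √((4667.44)² + (2795.79)²) = 5440.721 m.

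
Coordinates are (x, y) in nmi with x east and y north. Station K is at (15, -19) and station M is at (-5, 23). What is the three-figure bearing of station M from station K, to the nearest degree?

Δeast = -5 − 15 = -20.00; Δnorth = 23 − -19 = 42.00.
Bearing = atan2(Δeast, Δnorth) mod 360° = 334.54° ≈ 335°.

335°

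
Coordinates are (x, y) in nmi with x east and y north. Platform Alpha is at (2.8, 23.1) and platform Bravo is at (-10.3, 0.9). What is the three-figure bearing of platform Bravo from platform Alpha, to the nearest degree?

211°

Δeast = -10.3 − 2.8 = -13.10; Δnorth = 0.9 − 23.1 = -22.20.
Bearing = atan2(Δeast, Δnorth) mod 360° = 210.54° ≈ 211°.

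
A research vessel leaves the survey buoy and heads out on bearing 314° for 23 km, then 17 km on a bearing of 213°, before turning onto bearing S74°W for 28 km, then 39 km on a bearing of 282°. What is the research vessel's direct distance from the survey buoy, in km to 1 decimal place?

Leg 1 (314°, 23 km): east 23 sin 314° = -16.54, north 23 cos 314° = 15.98
Leg 2 (213°, 17 km): east 17 sin 213° = -9.26, north 17 cos 213° = -14.26
Leg 3 (S74°W, 28 km): east 28 sin 254° = -26.92, north 28 cos 254° = -7.72
Leg 4 (282°, 39 km): east 39 sin 282° = -38.15, north 39 cos 282° = 8.11
Net: -90.87 east, 2.11 north. Distance = √((-90.87)² + (2.11)²) = 90.891 km.

90.9 km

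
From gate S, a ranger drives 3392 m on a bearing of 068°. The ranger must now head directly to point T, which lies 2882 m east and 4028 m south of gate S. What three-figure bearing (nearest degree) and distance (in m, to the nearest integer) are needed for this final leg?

Leg 1 (068°, 3392 m): east 3392 sin 68° = 3145.01, north 3392 cos 68° = 1270.67
Current position: (3145.01, 1270.67). Target: (2882, -4028). Remaining: Δeast = -263.01, Δnorth = -5298.67.
Bearing = atan2(-263.01, -5298.67) mod 360° = 182.84°; distance = √((-263.01)² + (-5298.67)²) = 5305.189 m.

183°, 5305 m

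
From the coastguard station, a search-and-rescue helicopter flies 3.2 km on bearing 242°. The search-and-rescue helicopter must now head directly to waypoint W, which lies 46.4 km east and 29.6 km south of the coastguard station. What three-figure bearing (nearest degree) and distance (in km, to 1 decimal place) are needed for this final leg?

Leg 1 (242°, 3.2 km): east 3.2 sin 242° = -2.83, north 3.2 cos 242° = -1.50
Current position: (-2.83, -1.50). Target: (46.4, -29.6). Remaining: Δeast = 49.23, Δnorth = -28.10.
Bearing = atan2(49.23, -28.10) mod 360° = 119.72°; distance = √((49.23)² + (-28.10)²) = 56.680 km.

120°, 56.7 km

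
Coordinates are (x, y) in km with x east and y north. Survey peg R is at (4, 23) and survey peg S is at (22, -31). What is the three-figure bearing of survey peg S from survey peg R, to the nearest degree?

162°

Δeast = 22 − 4 = 18.00; Δnorth = -31 − 23 = -54.00.
Bearing = atan2(Δeast, Δnorth) mod 360° = 161.57° ≈ 162°.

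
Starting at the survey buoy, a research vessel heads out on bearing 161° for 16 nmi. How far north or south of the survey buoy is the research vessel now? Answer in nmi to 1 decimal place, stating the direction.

Leg 1 (161°, 16 nmi): east 16 sin 161° = 5.21, north 16 cos 161° = -15.13
Net north component: -15.13 nmi.

15.1 nmi south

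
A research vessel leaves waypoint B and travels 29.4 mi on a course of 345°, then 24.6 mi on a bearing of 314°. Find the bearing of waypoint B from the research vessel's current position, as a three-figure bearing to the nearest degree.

Leg 1 (345°, 29.4 mi): east 29.4 sin 345° = -7.61, north 29.4 cos 345° = 28.40
Leg 2 (314°, 24.6 mi): east 24.6 sin 314° = -17.70, north 24.6 cos 314° = 17.09
Net displacement: -25.31 east, 45.49 north. Direction back to start is (25.31, -45.49): bearing = atan2(25.31, -45.49) mod 360° = 150.91° ≈ 151°.

151°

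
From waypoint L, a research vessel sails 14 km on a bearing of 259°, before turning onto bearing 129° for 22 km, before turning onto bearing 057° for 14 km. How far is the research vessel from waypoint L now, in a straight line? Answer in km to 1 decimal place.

17.5 km

Leg 1 (259°, 14 km): east 14 sin 259° = -13.74, north 14 cos 259° = -2.67
Leg 2 (129°, 22 km): east 22 sin 129° = 17.10, north 22 cos 129° = -13.85
Leg 3 (057°, 14 km): east 14 sin 57° = 11.74, north 14 cos 57° = 7.62
Net: 15.10 east, -8.89 north. Distance = √((15.10)² + (-8.89)²) = 17.520 km.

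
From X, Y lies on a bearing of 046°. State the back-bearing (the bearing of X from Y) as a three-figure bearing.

Back-bearing = 046° + 180° = 226°.

226°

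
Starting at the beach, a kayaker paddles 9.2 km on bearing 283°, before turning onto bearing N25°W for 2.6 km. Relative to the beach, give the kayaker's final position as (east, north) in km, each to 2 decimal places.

(-10.06, 4.43)

Leg 1 (283°, 9.2 km): east 9.2 sin 283° = -8.96, north 9.2 cos 283° = 2.07
Leg 2 (N25°W, 2.6 km): east 2.6 sin 335° = -1.10, north 2.6 cos 335° = 2.36
Summing: -10.06 km east, 4.43 km north → (-10.06, 4.43).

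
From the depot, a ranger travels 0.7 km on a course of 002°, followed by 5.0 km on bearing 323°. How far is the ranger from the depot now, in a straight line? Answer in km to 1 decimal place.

Leg 1 (002°, 0.7 km): east 0.7 sin 2° = 0.02, north 0.7 cos 2° = 0.70
Leg 2 (323°, 5.0 km): east 5.0 sin 323° = -3.01, north 5.0 cos 323° = 3.99
Net: -2.98 east, 4.69 north. Distance = √((-2.98)² + (4.69)²) = 5.561 km.

5.6 km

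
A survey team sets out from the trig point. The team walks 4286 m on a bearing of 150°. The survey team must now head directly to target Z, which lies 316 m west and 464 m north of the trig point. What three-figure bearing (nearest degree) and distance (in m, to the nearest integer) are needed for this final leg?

330°, 4846 m

Leg 1 (150°, 4286 m): east 4286 sin 150° = 2143.00, north 4286 cos 150° = -3711.78
Current position: (2143.00, -3711.78). Target: (-316, 464). Remaining: Δeast = -2459.00, Δnorth = 4175.78.
Bearing = atan2(-2459.00, 4175.78) mod 360° = 329.51°; distance = √((-2459.00)² + (4175.78)²) = 4846.015 m.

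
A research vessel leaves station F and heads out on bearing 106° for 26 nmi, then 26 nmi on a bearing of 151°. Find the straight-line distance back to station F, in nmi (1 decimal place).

Leg 1 (106°, 26 nmi): east 26 sin 106° = 24.99, north 26 cos 106° = -7.17
Leg 2 (151°, 26 nmi): east 26 sin 151° = 12.61, north 26 cos 151° = -22.74
Net: 37.60 east, -29.91 north. Distance = √((37.60)² + (-29.91)²) = 48.042 nmi.

48.0 nmi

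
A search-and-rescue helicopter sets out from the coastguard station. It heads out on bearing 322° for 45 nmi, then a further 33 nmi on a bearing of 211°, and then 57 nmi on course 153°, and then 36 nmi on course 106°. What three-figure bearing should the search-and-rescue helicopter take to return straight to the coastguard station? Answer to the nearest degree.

344°

Leg 1 (322°, 45 nmi): east 45 sin 322° = -27.70, north 45 cos 322° = 35.46
Leg 2 (211°, 33 nmi): east 33 sin 211° = -17.00, north 33 cos 211° = -28.29
Leg 3 (153°, 57 nmi): east 57 sin 153° = 25.88, north 57 cos 153° = -50.79
Leg 4 (106°, 36 nmi): east 36 sin 106° = 34.61, north 36 cos 106° = -9.92
Net displacement: 15.78 east, -53.54 north. Direction back to start is (-15.78, 53.54): bearing = atan2(-15.78, 53.54) mod 360° = 343.58° ≈ 344°.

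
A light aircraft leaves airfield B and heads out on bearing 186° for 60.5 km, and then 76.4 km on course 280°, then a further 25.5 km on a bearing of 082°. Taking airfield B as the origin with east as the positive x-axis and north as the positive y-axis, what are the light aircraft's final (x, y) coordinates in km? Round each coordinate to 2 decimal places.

(-56.31, -43.35)

Leg 1 (186°, 60.5 km): east 60.5 sin 186° = -6.32, north 60.5 cos 186° = -60.17
Leg 2 (280°, 76.4 km): east 76.4 sin 280° = -75.24, north 76.4 cos 280° = 13.27
Leg 3 (082°, 25.5 km): east 25.5 sin 82° = 25.25, north 25.5 cos 82° = 3.55
Summing: -56.31 km east, -43.35 km north → (-56.31, -43.35).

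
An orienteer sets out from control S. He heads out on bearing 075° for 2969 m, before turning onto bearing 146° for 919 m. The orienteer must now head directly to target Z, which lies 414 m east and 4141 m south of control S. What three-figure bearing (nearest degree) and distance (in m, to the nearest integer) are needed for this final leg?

216°, 5100 m

Leg 1 (075°, 2969 m): east 2969 sin 75° = 2867.83, north 2969 cos 75° = 768.43
Leg 2 (146°, 919 m): east 919 sin 146° = 513.90, north 919 cos 146° = -761.89
Current position: (3381.73, 6.55). Target: (414, -4141). Remaining: Δeast = -2967.73, Δnorth = -4147.55.
Bearing = atan2(-2967.73, -4147.55) mod 360° = 215.59°; distance = √((-2967.73)² + (-4147.55)²) = 5099.960 m.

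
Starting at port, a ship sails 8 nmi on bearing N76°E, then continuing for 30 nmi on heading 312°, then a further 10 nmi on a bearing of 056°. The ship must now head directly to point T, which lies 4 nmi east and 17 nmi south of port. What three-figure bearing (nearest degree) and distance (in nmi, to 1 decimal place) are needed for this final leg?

Leg 1 (N76°E, 8 nmi): east 8 sin 76° = 7.76, north 8 cos 76° = 1.94
Leg 2 (312°, 30 nmi): east 30 sin 312° = -22.29, north 30 cos 312° = 20.07
Leg 3 (056°, 10 nmi): east 10 sin 56° = 8.29, north 10 cos 56° = 5.59
Current position: (-6.24, 27.60). Target: (4, -17). Remaining: Δeast = 10.24, Δnorth = -44.60.
Bearing = atan2(10.24, -44.60) mod 360° = 167.07°; distance = √((10.24)² + (-44.60)²) = 45.762 nmi.

167°, 45.8 nmi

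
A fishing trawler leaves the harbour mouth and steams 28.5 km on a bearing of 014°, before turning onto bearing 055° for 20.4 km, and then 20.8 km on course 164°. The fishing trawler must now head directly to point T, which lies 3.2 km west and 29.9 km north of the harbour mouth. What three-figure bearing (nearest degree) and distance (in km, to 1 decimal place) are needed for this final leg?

Leg 1 (014°, 28.5 km): east 28.5 sin 14° = 6.89, north 28.5 cos 14° = 27.65
Leg 2 (055°, 20.4 km): east 20.4 sin 55° = 16.71, north 20.4 cos 55° = 11.70
Leg 3 (164°, 20.8 km): east 20.8 sin 164° = 5.73, north 20.8 cos 164° = -19.99
Current position: (29.34, 19.36). Target: (-3.2, 29.9). Remaining: Δeast = -32.54, Δnorth = 10.54.
Bearing = atan2(-32.54, 10.54) mod 360° = 287.95°; distance = √((-32.54)² + (10.54)²) = 34.203 km.

288°, 34.2 km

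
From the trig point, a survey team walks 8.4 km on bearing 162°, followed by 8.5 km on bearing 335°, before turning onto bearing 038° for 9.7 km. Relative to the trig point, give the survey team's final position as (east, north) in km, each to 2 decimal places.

(4.98, 7.36)

Leg 1 (162°, 8.4 km): east 8.4 sin 162° = 2.60, north 8.4 cos 162° = -7.99
Leg 2 (335°, 8.5 km): east 8.5 sin 335° = -3.59, north 8.5 cos 335° = 7.70
Leg 3 (038°, 9.7 km): east 9.7 sin 38° = 5.97, north 9.7 cos 38° = 7.64
Summing: 4.98 km east, 7.36 km north → (4.98, 7.36).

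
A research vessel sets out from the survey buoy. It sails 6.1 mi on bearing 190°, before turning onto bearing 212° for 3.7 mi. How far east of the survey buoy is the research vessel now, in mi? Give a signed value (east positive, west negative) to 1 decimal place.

Leg 1 (190°, 6.1 mi): east 6.1 sin 190° = -1.06, north 6.1 cos 190° = -6.01
Leg 2 (212°, 3.7 mi): east 3.7 sin 212° = -1.96, north 3.7 cos 212° = -3.14
Net east component: -3.02 mi.

-3.0 mi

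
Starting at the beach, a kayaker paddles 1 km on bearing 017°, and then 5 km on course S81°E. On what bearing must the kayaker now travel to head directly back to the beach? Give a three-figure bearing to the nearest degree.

268°

Leg 1 (017°, 1 km): east 1 sin 17° = 0.29, north 1 cos 17° = 0.96
Leg 2 (S81°E, 5 km): east 5 sin 99° = 4.94, north 5 cos 99° = -0.78
Net displacement: 5.23 east, 0.17 north. Direction back to start is (-5.23, -0.17): bearing = atan2(-5.23, -0.17) mod 360° = 268.09° ≈ 268°.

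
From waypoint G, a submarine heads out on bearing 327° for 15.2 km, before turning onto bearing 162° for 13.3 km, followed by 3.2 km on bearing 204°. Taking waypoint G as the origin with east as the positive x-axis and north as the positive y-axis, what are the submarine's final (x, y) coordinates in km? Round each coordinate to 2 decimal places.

Leg 1 (327°, 15.2 km): east 15.2 sin 327° = -8.28, north 15.2 cos 327° = 12.75
Leg 2 (162°, 13.3 km): east 13.3 sin 162° = 4.11, north 13.3 cos 162° = -12.65
Leg 3 (204°, 3.2 km): east 3.2 sin 204° = -1.30, north 3.2 cos 204° = -2.92
Summing: -5.47 km east, -2.82 km north → (-5.47, -2.82).

(-5.47, -2.82)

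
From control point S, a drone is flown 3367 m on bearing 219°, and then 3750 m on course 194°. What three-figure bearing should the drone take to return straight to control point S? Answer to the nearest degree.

Leg 1 (219°, 3367 m): east 3367 sin 219° = -2118.92, north 3367 cos 219° = -2616.65
Leg 2 (194°, 3750 m): east 3750 sin 194° = -907.21, north 3750 cos 194° = -3638.61
Net displacement: -3026.13 east, -6255.26 north. Direction back to start is (3026.13, 6255.26): bearing = atan2(3026.13, 6255.26) mod 360° = 25.82° ≈ 026°.

026°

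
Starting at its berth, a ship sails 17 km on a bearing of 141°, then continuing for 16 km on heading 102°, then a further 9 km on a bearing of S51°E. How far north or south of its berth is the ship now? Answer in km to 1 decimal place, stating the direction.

Leg 1 (141°, 17 km): east 17 sin 141° = 10.70, north 17 cos 141° = -13.21
Leg 2 (102°, 16 km): east 16 sin 102° = 15.65, north 16 cos 102° = -3.33
Leg 3 (S51°E, 9 km): east 9 sin 129° = 6.99, north 9 cos 129° = -5.66
Net north component: -22.20 km.

22.2 km south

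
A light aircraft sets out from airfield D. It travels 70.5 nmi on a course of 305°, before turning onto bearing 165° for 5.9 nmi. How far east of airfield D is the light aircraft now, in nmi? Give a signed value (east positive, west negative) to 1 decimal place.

Leg 1 (305°, 70.5 nmi): east 70.5 sin 305° = -57.75, north 70.5 cos 305° = 40.44
Leg 2 (165°, 5.9 nmi): east 5.9 sin 165° = 1.53, north 5.9 cos 165° = -5.70
Net east component: -56.22 nmi.

-56.2 nmi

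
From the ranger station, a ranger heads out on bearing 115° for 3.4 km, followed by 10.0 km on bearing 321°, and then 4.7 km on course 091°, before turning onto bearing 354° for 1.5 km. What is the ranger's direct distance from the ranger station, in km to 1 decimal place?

7.9 km

Leg 1 (115°, 3.4 km): east 3.4 sin 115° = 3.08, north 3.4 cos 115° = -1.44
Leg 2 (321°, 10.0 km): east 10.0 sin 321° = -6.29, north 10.0 cos 321° = 7.77
Leg 3 (091°, 4.7 km): east 4.7 sin 91° = 4.70, north 4.7 cos 91° = -0.08
Leg 4 (354°, 1.5 km): east 1.5 sin 354° = -0.16, north 1.5 cos 354° = 1.49
Net: 1.33 east, 7.74 north. Distance = √((1.33)² + (7.74)²) = 7.858 km.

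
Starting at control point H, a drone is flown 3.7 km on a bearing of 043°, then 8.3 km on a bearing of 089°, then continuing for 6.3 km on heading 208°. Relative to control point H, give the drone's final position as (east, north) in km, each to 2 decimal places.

Leg 1 (043°, 3.7 km): east 3.7 sin 43° = 2.52, north 3.7 cos 43° = 2.71
Leg 2 (089°, 8.3 km): east 8.3 sin 89° = 8.30, north 8.3 cos 89° = 0.14
Leg 3 (208°, 6.3 km): east 6.3 sin 208° = -2.96, north 6.3 cos 208° = -5.56
Summing: 7.86 km east, -2.71 km north → (7.86, -2.71).

(7.86, -2.71)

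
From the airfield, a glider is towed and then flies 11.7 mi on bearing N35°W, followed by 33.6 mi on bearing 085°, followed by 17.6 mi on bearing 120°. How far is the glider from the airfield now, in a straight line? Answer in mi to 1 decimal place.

Leg 1 (N35°W, 11.7 mi): east 11.7 sin 325° = -6.71, north 11.7 cos 325° = 9.58
Leg 2 (085°, 33.6 mi): east 33.6 sin 85° = 33.47, north 33.6 cos 85° = 2.93
Leg 3 (120°, 17.6 mi): east 17.6 sin 120° = 15.24, north 17.6 cos 120° = -8.80
Net: 42.00 east, 3.71 north. Distance = √((42.00)² + (3.71)²) = 42.167 mi.

42.2 mi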